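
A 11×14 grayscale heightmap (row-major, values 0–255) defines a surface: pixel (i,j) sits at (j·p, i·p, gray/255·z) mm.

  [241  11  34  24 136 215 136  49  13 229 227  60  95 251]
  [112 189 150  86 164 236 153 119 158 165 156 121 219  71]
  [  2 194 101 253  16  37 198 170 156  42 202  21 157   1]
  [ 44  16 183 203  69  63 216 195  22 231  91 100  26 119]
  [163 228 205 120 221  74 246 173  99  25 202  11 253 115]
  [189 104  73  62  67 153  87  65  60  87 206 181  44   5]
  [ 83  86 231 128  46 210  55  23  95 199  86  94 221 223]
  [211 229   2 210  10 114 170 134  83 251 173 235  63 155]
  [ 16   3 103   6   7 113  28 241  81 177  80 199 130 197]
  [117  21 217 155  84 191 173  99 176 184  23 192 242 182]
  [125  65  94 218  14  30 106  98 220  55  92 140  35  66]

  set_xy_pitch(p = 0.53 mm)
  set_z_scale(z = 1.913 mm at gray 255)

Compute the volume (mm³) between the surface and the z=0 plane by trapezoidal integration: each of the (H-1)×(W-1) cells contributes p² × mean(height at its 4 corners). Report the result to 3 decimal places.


height_mm = gray/255 × 1.913; cell vol = 0.53² × mean(4 corners)
unit = 0.53² × 1.913 / (4×255) = 0.000526825 mm³ per gray-sum
row 0: Σ corner-gray over 13 cells = 6965  → 3.6693
row 1: Σ corner-gray over 13 cells = 7112  → 3.7468
row 2: Σ corner-gray over 13 cells = 6090  → 3.2084
row 3: Σ corner-gray over 13 cells = 6985  → 3.6799
row 4: Σ corner-gray over 13 cells = 6564  → 3.4581
row 5: Σ corner-gray over 13 cells = 5826  → 3.0693
row 6: Σ corner-gray over 13 cells = 6968  → 3.6709
row 7: Σ corner-gray over 13 cells = 6263  → 3.2995
row 8: Σ corner-gray over 13 cells = 6362  → 3.3517
row 9: Σ corner-gray over 13 cells = 6338  → 3.3390
Σ rows: total corner-gray = 65473  → 34.4928 mm³

34.493


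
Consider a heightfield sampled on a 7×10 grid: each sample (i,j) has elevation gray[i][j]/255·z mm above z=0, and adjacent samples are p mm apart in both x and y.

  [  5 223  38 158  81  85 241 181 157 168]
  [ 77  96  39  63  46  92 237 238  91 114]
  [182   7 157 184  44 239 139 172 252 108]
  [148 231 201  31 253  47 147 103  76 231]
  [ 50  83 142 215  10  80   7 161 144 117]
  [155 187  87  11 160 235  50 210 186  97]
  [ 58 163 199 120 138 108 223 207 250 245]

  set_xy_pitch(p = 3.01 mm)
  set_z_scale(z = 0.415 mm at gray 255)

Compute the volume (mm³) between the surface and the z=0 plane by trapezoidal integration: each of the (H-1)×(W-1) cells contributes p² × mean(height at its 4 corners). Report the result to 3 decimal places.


106.126

height_mm = gray/255 × 0.415; cell vol = 3.01² × mean(4 corners)
unit = 3.01² × 0.415 / (4×255) = 0.00368622 mm³ per gray-sum
row 0: Σ corner-gray over 9 cells = 4496  → 16.5732
row 1: Σ corner-gray over 9 cells = 4673  → 17.2257
row 2: Σ corner-gray over 9 cells = 5235  → 19.2973
row 3: Σ corner-gray over 9 cells = 4408  → 16.2488
row 4: Σ corner-gray over 9 cells = 4355  → 16.0535
row 5: Σ corner-gray over 9 cells = 5623  → 20.7276
Σ rows: total corner-gray = 28790  → 106.1262 mm³


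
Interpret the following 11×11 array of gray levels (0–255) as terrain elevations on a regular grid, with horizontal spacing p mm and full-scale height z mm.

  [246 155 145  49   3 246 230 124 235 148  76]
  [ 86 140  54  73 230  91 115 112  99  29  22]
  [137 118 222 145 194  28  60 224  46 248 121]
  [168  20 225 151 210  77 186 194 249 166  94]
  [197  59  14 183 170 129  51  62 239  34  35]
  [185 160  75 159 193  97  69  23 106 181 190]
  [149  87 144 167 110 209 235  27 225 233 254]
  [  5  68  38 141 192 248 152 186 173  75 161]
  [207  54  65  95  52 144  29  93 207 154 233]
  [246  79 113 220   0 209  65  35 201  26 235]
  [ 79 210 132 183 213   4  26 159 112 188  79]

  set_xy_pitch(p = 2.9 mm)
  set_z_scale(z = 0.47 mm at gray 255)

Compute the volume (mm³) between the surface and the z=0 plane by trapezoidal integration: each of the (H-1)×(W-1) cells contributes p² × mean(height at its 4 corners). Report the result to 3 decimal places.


201.890

height_mm = gray/255 × 0.47; cell vol = 2.9² × mean(4 corners)
unit = 2.9² × 0.47 / (4×255) = 0.0038752 mm³ per gray-sum
row 0: Σ corner-gray over 10 cells = 4986  → 19.3217
row 1: Σ corner-gray over 10 cells = 4822  → 18.6862
row 2: Σ corner-gray over 10 cells = 6046  → 23.4294
row 3: Σ corner-gray over 10 cells = 5332  → 20.6625
row 4: Σ corner-gray over 10 cells = 4615  → 17.8840
row 5: Σ corner-gray over 10 cells = 5778  → 22.3909
row 6: Σ corner-gray over 10 cells = 5989  → 23.2085
row 7: Σ corner-gray over 10 cells = 4938  → 19.1357
row 8: Σ corner-gray over 10 cells = 4603  → 17.8375
row 9: Σ corner-gray over 10 cells = 4989  → 19.3334
Σ rows: total corner-gray = 52098  → 201.8900 mm³


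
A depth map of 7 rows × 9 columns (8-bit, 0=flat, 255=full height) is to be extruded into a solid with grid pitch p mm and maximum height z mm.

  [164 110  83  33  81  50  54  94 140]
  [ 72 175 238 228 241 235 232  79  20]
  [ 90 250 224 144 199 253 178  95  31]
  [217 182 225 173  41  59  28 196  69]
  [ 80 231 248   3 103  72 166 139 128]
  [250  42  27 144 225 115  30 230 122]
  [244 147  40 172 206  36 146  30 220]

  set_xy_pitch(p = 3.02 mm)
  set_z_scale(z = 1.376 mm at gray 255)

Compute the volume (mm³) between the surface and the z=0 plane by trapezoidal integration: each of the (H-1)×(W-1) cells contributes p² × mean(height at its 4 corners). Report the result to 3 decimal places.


335.765

height_mm = gray/255 × 1.376; cell vol = 3.02² × mean(4 corners)
unit = 3.02² × 1.376 / (4×255) = 0.0123036 mm³ per gray-sum
row 0: Σ corner-gray over 8 cells = 4262  → 52.4379
row 1: Σ corner-gray over 8 cells = 5755  → 70.8072
row 2: Σ corner-gray over 8 cells = 4901  → 60.2999
row 3: Σ corner-gray over 8 cells = 4226  → 51.9950
row 4: Σ corner-gray over 8 cells = 4130  → 50.8139
row 5: Σ corner-gray over 8 cells = 4016  → 49.4113
Σ rows: total corner-gray = 27290  → 335.7652 mm³


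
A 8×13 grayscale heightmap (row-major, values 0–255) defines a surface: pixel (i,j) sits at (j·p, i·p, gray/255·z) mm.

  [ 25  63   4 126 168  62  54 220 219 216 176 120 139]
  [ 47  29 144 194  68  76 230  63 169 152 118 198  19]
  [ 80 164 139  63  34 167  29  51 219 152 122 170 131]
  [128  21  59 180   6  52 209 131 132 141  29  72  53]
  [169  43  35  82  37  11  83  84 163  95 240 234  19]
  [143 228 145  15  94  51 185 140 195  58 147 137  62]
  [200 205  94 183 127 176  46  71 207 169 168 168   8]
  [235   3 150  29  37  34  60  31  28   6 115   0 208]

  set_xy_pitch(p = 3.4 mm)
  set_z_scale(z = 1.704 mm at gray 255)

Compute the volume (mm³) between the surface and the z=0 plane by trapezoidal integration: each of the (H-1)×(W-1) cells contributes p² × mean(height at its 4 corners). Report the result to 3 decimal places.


737.004

height_mm = gray/255 × 1.704; cell vol = 3.4² × mean(4 corners)
unit = 3.4² × 1.704 / (4×255) = 0.019312 mm³ per gray-sum
row 0: Σ corner-gray over 12 cells = 5968  → 115.2540
row 1: Σ corner-gray over 12 cells = 5779  → 111.6040
row 2: Σ corner-gray over 12 cells = 5076  → 98.0277
row 3: Σ corner-gray over 12 cells = 4647  → 89.7429
row 4: Σ corner-gray over 12 cells = 5397  → 104.2269
row 5: Σ corner-gray over 12 cells = 6431  → 124.1955
row 6: Σ corner-gray over 12 cells = 4865  → 93.9529
Σ rows: total corner-gray = 38163  → 737.0039 mm³


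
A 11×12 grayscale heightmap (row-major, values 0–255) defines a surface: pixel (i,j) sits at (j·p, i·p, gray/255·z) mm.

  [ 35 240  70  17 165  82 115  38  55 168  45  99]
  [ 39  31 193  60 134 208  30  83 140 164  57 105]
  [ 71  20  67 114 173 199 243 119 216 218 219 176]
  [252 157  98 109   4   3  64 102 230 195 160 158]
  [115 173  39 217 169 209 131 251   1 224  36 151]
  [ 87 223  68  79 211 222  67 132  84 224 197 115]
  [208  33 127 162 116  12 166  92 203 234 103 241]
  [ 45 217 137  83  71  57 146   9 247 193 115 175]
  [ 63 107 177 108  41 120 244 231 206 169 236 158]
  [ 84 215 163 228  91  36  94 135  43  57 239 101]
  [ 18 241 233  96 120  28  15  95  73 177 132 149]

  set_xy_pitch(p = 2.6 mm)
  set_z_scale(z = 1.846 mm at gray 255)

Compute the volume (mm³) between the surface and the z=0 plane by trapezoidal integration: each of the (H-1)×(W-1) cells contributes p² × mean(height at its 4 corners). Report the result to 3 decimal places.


713.491

height_mm = gray/255 × 1.846; cell vol = 2.6² × mean(4 corners)
unit = 2.6² × 1.846 / (4×255) = 0.0122343 mm³ per gray-sum
row 0: Σ corner-gray over 11 cells = 4468  → 54.6627
row 1: Σ corner-gray over 11 cells = 5767  → 70.5551
row 2: Σ corner-gray over 11 cells = 6077  → 74.3477
row 3: Σ corner-gray over 11 cells = 5820  → 71.2035
row 4: Σ corner-gray over 11 cells = 6382  → 78.0791
row 5: Σ corner-gray over 11 cells = 6161  → 75.3754
row 6: Σ corner-gray over 11 cells = 5715  → 69.9189
row 7: Σ corner-gray over 11 cells = 6269  → 76.6967
row 8: Σ corner-gray over 11 cells = 6286  → 76.9046
row 9: Σ corner-gray over 11 cells = 5374  → 65.7470
Σ rows: total corner-gray = 58319  → 713.4907 mm³


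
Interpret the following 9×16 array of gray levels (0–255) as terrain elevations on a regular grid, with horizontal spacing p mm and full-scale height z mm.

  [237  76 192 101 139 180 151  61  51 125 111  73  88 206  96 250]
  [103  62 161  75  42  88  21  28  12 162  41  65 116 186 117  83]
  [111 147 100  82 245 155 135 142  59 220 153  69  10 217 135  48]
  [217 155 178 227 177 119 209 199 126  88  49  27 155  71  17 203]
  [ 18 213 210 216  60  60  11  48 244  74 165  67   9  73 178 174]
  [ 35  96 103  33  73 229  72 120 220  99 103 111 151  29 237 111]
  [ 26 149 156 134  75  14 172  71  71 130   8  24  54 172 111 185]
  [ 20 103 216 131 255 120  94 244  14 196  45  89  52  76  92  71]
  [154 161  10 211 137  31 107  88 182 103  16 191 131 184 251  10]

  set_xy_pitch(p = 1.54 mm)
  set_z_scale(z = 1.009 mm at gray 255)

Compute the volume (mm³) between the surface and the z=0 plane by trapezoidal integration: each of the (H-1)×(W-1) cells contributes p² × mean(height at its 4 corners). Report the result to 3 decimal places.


height_mm = gray/255 × 1.009; cell vol = 1.54² × mean(4 corners)
unit = 1.54² × 1.009 / (4×255) = 0.00234602 mm³ per gray-sum
row 0: Σ corner-gray over 15 cells = 6325  → 14.8386
row 1: Σ corner-gray over 15 cells = 6435  → 15.0967
row 2: Σ corner-gray over 15 cells = 7911  → 18.5594
row 3: Σ corner-gray over 15 cells = 7462  → 17.5060
row 4: Σ corner-gray over 15 cells = 6946  → 16.2955
row 5: Σ corner-gray over 15 cells = 6391  → 14.9934
row 6: Σ corner-gray over 15 cells = 6438  → 15.1037
row 7: Σ corner-gray over 15 cells = 7315  → 17.1612
Σ rows: total corner-gray = 55223  → 129.5545 mm³

129.554


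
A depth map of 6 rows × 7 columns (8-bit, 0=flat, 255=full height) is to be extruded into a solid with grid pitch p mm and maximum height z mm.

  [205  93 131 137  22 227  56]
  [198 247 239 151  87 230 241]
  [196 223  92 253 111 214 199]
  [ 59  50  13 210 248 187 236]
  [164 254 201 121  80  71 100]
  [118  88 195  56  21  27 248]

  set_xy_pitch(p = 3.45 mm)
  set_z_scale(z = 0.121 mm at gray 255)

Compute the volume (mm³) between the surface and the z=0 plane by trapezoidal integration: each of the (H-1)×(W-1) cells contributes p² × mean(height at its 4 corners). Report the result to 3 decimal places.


26.171

height_mm = gray/255 × 0.121; cell vol = 3.45² × mean(4 corners)
unit = 3.45² × 0.121 / (4×255) = 0.00141196 mm³ per gray-sum
row 0: Σ corner-gray over 6 cells = 3828  → 5.4050
row 1: Σ corner-gray over 6 cells = 4528  → 6.3934
row 2: Σ corner-gray over 6 cells = 3892  → 5.4954
row 3: Σ corner-gray over 6 cells = 3429  → 4.8416
row 4: Σ corner-gray over 6 cells = 2858  → 4.0354
Σ rows: total corner-gray = 18535  → 26.1707 mm³


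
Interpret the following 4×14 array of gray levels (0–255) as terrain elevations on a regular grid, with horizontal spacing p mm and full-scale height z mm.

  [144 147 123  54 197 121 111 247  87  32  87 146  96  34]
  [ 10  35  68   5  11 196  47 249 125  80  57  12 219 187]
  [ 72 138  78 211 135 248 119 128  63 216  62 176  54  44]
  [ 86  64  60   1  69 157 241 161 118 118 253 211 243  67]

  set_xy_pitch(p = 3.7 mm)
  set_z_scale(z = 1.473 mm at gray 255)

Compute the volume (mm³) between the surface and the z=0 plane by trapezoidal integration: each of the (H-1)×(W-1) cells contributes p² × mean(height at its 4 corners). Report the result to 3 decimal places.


359.280

height_mm = gray/255 × 1.473; cell vol = 3.7² × mean(4 corners)
unit = 3.7² × 1.473 / (4×255) = 0.01977 mm³ per gray-sum
row 0: Σ corner-gray over 13 cells = 5479  → 108.3197
row 1: Σ corner-gray over 13 cells = 5777  → 114.2111
row 2: Σ corner-gray over 13 cells = 6917  → 136.7489
Σ rows: total corner-gray = 18173  → 359.2797 mm³


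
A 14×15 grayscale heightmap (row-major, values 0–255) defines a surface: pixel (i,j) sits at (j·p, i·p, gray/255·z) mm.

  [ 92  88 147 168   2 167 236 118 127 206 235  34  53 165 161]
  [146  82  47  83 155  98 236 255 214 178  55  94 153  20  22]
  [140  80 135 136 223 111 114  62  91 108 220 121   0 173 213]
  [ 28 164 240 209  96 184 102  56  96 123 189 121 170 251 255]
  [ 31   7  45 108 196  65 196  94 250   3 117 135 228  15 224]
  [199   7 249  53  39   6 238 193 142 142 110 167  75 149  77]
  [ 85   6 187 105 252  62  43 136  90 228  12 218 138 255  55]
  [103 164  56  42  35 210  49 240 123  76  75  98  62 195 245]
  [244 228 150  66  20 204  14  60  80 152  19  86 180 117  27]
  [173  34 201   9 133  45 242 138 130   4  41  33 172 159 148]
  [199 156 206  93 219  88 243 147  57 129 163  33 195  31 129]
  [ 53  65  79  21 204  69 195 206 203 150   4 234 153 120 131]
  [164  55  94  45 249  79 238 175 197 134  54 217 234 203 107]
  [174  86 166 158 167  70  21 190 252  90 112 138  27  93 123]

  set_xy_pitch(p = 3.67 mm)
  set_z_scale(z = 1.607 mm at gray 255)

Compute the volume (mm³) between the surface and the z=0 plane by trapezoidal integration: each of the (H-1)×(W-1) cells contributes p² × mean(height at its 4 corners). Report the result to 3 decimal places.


height_mm = gray/255 × 1.607; cell vol = 3.67² × mean(4 corners)
unit = 3.67² × 1.607 / (4×255) = 0.0212201 mm³ per gray-sum
row 0: Σ corner-gray over 14 cells = 7253  → 153.9095
row 1: Σ corner-gray over 14 cells = 7009  → 148.7318
row 2: Σ corner-gray over 14 cells = 7786  → 165.2199
row 3: Σ corner-gray over 14 cells = 7458  → 158.2597
row 4: Σ corner-gray over 14 cells = 6589  → 139.8194
row 5: Σ corner-gray over 14 cells = 7020  → 148.9652
row 6: Σ corner-gray over 14 cells = 6802  → 144.3393
row 7: Σ corner-gray over 14 cells = 6221  → 132.0104
row 8: Σ corner-gray over 14 cells = 6026  → 127.8724
row 9: Σ corner-gray over 14 cells = 6851  → 145.3790
row 10: Σ corner-gray over 14 cells = 7438  → 157.8353
row 11: Σ corner-gray over 14 cells = 7809  → 165.7079
row 12: Σ corner-gray over 14 cells = 7656  → 162.4612
Σ rows: total corner-gray = 91918  → 1950.5110 mm³

1950.511


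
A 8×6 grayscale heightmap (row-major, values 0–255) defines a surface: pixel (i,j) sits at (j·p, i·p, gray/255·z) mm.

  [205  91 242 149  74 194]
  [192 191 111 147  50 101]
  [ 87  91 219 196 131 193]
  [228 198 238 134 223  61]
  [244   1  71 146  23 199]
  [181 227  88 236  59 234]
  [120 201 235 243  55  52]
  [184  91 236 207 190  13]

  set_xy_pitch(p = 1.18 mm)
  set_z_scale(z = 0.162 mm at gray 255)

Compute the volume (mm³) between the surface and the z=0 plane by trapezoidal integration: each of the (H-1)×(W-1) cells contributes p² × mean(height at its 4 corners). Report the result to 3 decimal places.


height_mm = gray/255 × 0.162; cell vol = 1.18² × mean(4 corners)
unit = 1.18² × 0.162 / (4×255) = 0.000221146 mm³ per gray-sum
row 0: Σ corner-gray over 5 cells = 2802  → 0.6197
row 1: Σ corner-gray over 5 cells = 2845  → 0.6292
row 2: Σ corner-gray over 5 cells = 3429  → 0.7583
row 3: Σ corner-gray over 5 cells = 2800  → 0.6192
row 4: Σ corner-gray over 5 cells = 2560  → 0.5661
row 5: Σ corner-gray over 5 cells = 3275  → 0.7243
row 6: Σ corner-gray over 5 cells = 3285  → 0.7265
Σ rows: total corner-gray = 20996  → 4.6432 mm³

4.643


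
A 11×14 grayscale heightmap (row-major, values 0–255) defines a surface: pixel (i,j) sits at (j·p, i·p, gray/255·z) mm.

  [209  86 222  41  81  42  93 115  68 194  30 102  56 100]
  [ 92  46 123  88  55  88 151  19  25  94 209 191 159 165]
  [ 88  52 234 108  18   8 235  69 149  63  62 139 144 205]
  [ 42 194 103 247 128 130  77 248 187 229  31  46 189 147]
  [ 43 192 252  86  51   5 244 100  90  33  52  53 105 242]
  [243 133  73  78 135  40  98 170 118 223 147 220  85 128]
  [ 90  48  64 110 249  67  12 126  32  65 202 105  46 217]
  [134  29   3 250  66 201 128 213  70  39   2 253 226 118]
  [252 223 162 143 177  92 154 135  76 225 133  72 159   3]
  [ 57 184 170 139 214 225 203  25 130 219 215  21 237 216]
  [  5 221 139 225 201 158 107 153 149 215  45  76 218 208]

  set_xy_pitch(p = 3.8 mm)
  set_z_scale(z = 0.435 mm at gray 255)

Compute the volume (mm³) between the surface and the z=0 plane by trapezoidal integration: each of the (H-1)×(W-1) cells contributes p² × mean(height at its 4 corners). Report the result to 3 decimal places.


402.749

height_mm = gray/255 × 0.435; cell vol = 3.8² × mean(4 corners)
unit = 3.8² × 0.435 / (4×255) = 0.00615824 mm³ per gray-sum
row 0: Σ corner-gray over 13 cells = 5322  → 32.7741
row 1: Σ corner-gray over 13 cells = 5608  → 34.5354
row 2: Σ corner-gray over 13 cells = 6662  → 41.0262
row 3: Σ corner-gray over 13 cells = 6618  → 40.7552
row 4: Σ corner-gray over 13 cells = 6222  → 38.3165
row 5: Σ corner-gray over 13 cells = 5970  → 36.7647
row 6: Σ corner-gray over 13 cells = 5771  → 35.5392
row 7: Σ corner-gray over 13 cells = 6969  → 42.9167
row 8: Σ corner-gray over 13 cells = 7994  → 49.2289
row 9: Σ corner-gray over 13 cells = 8264  → 50.8917
Σ rows: total corner-gray = 65400  → 402.7486 mm³


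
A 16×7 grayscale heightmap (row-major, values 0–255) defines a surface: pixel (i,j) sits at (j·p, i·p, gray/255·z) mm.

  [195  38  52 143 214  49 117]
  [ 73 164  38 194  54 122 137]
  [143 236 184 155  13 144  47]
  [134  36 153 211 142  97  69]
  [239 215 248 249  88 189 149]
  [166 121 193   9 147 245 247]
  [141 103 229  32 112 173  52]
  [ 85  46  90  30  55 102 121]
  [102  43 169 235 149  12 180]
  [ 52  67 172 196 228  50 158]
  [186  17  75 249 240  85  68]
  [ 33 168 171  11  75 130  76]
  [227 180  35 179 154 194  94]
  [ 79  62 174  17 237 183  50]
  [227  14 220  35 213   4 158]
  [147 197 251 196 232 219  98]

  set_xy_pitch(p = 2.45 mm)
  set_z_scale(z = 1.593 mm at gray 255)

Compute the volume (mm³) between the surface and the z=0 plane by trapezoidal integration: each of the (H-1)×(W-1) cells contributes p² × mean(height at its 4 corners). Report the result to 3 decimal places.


height_mm = gray/255 × 1.593; cell vol = 2.45² × mean(4 corners)
unit = 2.45² × 1.593 / (4×255) = 0.00937449 mm³ per gray-sum
row 0: Σ corner-gray over 6 cells = 2658  → 24.9174
row 1: Σ corner-gray over 6 cells = 3008  → 28.1985
row 2: Σ corner-gray over 6 cells = 3135  → 29.3890
row 3: Σ corner-gray over 6 cells = 3847  → 36.0637
row 4: Σ corner-gray over 6 cells = 4209  → 39.4572
row 5: Σ corner-gray over 6 cells = 3334  → 31.2546
row 6: Σ corner-gray over 6 cells = 2343  → 21.9644
row 7: Σ corner-gray over 6 cells = 2350  → 22.0301
row 8: Σ corner-gray over 6 cells = 3134  → 29.3797
row 9: Σ corner-gray over 6 cells = 3222  → 30.2046
row 10: Σ corner-gray over 6 cells = 2805  → 26.2955
row 11: Σ corner-gray over 6 cells = 3024  → 28.3485
row 12: Σ corner-gray over 6 cells = 3280  → 30.7483
row 13: Σ corner-gray over 6 cells = 2832  → 26.5486
row 14: Σ corner-gray over 6 cells = 3792  → 35.5481
Σ rows: total corner-gray = 46973  → 440.3480 mm³

440.348


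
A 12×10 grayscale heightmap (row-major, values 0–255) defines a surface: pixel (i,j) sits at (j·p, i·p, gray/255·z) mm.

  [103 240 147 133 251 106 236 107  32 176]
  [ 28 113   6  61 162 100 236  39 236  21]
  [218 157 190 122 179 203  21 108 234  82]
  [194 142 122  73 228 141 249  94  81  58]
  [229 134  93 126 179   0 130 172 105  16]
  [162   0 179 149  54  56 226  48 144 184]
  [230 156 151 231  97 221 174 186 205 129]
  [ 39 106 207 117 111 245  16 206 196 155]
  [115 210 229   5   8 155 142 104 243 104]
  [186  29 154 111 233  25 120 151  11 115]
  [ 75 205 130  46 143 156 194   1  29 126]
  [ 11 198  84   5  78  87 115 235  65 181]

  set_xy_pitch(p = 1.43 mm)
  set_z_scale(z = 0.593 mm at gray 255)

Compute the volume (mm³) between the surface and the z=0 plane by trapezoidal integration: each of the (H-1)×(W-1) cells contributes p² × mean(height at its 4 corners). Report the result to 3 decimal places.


height_mm = gray/255 × 0.593; cell vol = 1.43² × mean(4 corners)
unit = 1.43² × 0.593 / (4×255) = 0.00118885 mm³ per gray-sum
row 0: Σ corner-gray over 9 cells = 4738  → 5.6328
row 1: Σ corner-gray over 9 cells = 4683  → 5.5674
row 2: Σ corner-gray over 9 cells = 5240  → 6.2296
row 3: Σ corner-gray over 9 cells = 4635  → 5.5103
row 4: Σ corner-gray over 9 cells = 4181  → 4.9706
row 5: Σ corner-gray over 9 cells = 5259  → 6.2522
row 6: Σ corner-gray over 9 cells = 5803  → 6.8989
row 7: Σ corner-gray over 9 cells = 5013  → 5.9597
row 8: Σ corner-gray over 9 cells = 4380  → 5.2072
row 9: Σ corner-gray over 9 cells = 3978  → 4.7292
row 10: Σ corner-gray over 9 cells = 3935  → 4.6781
Σ rows: total corner-gray = 51845  → 61.6359 mm³

61.636


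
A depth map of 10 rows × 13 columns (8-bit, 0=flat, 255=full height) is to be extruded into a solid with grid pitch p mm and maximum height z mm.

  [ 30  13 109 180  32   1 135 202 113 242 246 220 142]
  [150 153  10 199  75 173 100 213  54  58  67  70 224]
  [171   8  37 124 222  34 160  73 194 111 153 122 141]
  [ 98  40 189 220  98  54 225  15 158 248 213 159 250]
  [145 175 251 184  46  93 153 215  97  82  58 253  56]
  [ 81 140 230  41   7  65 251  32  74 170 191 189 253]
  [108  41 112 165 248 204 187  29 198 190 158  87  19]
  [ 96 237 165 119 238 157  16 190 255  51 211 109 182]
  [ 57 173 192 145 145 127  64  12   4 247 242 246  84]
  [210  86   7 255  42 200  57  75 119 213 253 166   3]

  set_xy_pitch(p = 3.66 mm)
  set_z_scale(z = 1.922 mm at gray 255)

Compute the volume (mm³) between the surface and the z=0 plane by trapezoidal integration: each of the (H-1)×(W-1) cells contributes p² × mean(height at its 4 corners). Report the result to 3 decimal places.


height_mm = gray/255 × 1.922; cell vol = 3.66² × mean(4 corners)
unit = 3.66² × 1.922 / (4×255) = 0.0252415 mm³ per gray-sum
row 0: Σ corner-gray over 12 cells = 5876  → 148.3191
row 1: Σ corner-gray over 12 cells = 5506  → 138.9798
row 2: Σ corner-gray over 12 cells = 6374  → 160.8894
row 3: Σ corner-gray over 12 cells = 7001  → 176.7158
row 4: Σ corner-gray over 12 cells = 6529  → 164.8018
row 5: Σ corner-gray over 12 cells = 6479  → 163.5398
row 6: Σ corner-gray over 12 cells = 7139  → 180.1992
row 7: Σ corner-gray over 12 cells = 7109  → 179.4419
row 8: Σ corner-gray over 12 cells = 6494  → 163.9184
Σ rows: total corner-gray = 58507  → 1476.8052 mm³

1476.805


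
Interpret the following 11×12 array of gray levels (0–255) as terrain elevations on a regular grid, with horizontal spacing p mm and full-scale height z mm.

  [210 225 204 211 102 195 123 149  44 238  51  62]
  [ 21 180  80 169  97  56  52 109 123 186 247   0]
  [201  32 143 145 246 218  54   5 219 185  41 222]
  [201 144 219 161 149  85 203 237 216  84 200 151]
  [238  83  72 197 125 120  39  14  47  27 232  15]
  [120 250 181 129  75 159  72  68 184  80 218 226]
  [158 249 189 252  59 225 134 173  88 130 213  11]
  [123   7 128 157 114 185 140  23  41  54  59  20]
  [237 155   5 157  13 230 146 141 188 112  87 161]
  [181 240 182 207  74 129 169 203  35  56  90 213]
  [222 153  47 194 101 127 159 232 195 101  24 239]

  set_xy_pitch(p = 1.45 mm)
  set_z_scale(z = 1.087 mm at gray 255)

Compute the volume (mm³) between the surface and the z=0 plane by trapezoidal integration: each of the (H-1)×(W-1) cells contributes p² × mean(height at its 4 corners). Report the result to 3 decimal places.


132.341

height_mm = gray/255 × 1.087; cell vol = 1.45² × mean(4 corners)
unit = 1.45² × 1.087 / (4×255) = 0.00224061 mm³ per gray-sum
row 0: Σ corner-gray over 11 cells = 5975  → 13.3876
row 1: Σ corner-gray over 11 cells = 5618  → 12.5877
row 2: Σ corner-gray over 11 cells = 6747  → 15.1174
row 3: Σ corner-gray over 11 cells = 5913  → 13.2487
row 4: Σ corner-gray over 11 cells = 5343  → 11.9716
row 5: Σ corner-gray over 11 cells = 6771  → 15.1711
row 6: Σ corner-gray over 11 cells = 5552  → 12.4398
row 7: Σ corner-gray over 11 cells = 4825  → 10.8109
row 8: Σ corner-gray over 11 cells = 6030  → 13.5109
row 9: Σ corner-gray over 11 cells = 6291  → 14.0956
Σ rows: total corner-gray = 59065  → 132.3414 mm³


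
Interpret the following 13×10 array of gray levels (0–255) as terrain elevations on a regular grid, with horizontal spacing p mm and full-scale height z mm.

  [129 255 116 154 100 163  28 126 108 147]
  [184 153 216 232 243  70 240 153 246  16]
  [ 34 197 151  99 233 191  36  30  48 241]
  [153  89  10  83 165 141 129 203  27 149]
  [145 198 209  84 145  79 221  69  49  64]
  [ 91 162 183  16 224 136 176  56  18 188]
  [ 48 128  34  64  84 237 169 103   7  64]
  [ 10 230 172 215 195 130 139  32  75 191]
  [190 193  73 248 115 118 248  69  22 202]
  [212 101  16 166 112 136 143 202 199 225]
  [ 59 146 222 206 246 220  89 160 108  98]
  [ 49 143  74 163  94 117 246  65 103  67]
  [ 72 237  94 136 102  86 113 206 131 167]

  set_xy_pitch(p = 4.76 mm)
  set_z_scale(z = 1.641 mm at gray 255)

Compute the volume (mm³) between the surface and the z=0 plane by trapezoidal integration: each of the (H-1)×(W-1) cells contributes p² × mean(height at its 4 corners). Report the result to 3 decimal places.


2119.069

height_mm = gray/255 × 1.641; cell vol = 4.76² × mean(4 corners)
unit = 4.76² × 1.641 / (4×255) = 0.0364521 mm³ per gray-sum
row 0: Σ corner-gray over 9 cells = 5682  → 207.1207
row 1: Σ corner-gray over 9 cells = 5551  → 202.3455
row 2: Σ corner-gray over 9 cells = 4241  → 154.5933
row 3: Σ corner-gray over 9 cells = 4313  → 157.2178
row 4: Σ corner-gray over 9 cells = 4538  → 165.4195
row 5: Σ corner-gray over 9 cells = 3985  → 145.2615
row 6: Σ corner-gray over 9 cells = 4341  → 158.2385
row 7: Σ corner-gray over 9 cells = 5141  → 187.4001
row 8: Σ corner-gray over 9 cells = 5151  → 187.7647
row 9: Σ corner-gray over 9 cells = 5538  → 201.8716
row 10: Σ corner-gray over 9 cells = 5077  → 185.0672
row 11: Σ corner-gray over 9 cells = 4575  → 166.7683
Σ rows: total corner-gray = 58133  → 2119.0688 mm³


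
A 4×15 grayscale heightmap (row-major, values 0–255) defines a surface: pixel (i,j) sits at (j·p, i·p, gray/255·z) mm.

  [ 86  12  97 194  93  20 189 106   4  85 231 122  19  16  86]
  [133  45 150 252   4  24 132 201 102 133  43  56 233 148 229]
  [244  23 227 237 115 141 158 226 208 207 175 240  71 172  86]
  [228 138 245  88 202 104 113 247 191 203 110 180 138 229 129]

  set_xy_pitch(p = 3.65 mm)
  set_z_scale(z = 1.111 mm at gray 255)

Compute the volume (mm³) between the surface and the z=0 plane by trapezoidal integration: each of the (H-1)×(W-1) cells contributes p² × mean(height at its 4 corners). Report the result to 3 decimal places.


height_mm = gray/255 × 1.111; cell vol = 3.65² × mean(4 corners)
unit = 3.65² × 1.111 / (4×255) = 0.0145111 mm³ per gray-sum
row 0: Σ corner-gray over 14 cells = 5956  → 86.4280
row 1: Σ corner-gray over 14 cells = 8138  → 118.0911
row 2: Σ corner-gray over 14 cells = 9463  → 137.3183
Σ rows: total corner-gray = 23557  → 341.8374 mm³

341.837


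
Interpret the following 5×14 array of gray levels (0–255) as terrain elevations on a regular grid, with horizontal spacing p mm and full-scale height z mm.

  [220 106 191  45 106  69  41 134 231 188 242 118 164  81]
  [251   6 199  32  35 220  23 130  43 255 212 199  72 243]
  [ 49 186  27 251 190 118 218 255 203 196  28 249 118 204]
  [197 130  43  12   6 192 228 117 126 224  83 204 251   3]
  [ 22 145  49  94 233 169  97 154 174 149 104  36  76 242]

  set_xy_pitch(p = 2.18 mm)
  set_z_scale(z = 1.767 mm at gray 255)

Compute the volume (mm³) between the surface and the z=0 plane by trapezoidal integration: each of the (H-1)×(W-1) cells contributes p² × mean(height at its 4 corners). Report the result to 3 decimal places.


height_mm = gray/255 × 1.767; cell vol = 2.18² × mean(4 corners)
unit = 2.18² × 1.767 / (4×255) = 0.00823283 mm³ per gray-sum
row 0: Σ corner-gray over 13 cells = 6917  → 56.9465
row 1: Σ corner-gray over 13 cells = 7677  → 63.2035
row 2: Σ corner-gray over 13 cells = 7763  → 63.9115
row 3: Σ corner-gray over 13 cells = 6656  → 54.7977
Σ rows: total corner-gray = 29013  → 238.8592 mm³

238.859


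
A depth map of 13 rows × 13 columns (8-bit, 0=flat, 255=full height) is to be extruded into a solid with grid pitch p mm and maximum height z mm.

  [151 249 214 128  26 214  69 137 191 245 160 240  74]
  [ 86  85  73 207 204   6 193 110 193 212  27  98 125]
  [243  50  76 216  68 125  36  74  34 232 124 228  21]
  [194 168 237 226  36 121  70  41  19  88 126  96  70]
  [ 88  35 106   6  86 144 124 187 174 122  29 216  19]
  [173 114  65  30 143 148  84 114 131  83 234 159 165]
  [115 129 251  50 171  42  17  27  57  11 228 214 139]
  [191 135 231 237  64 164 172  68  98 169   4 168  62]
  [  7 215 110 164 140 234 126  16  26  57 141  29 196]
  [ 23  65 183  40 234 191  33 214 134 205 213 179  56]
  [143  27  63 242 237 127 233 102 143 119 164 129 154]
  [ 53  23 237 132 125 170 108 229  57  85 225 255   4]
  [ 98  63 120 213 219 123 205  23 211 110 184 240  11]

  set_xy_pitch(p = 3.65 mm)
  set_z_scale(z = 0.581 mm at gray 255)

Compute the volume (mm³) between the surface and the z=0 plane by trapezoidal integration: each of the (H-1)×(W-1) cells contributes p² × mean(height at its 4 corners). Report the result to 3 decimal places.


557.307

height_mm = gray/255 × 0.581; cell vol = 3.65² × mean(4 corners)
unit = 3.65² × 0.581 / (4×255) = 0.0075886 mm³ per gray-sum
row 0: Σ corner-gray over 12 cells = 6998  → 53.1050
row 1: Σ corner-gray over 12 cells = 5817  → 44.1429
row 2: Σ corner-gray over 12 cells = 5510  → 41.8132
row 3: Σ corner-gray over 12 cells = 5285  → 40.1058
row 4: Σ corner-gray over 12 cells = 5513  → 41.8360
row 5: Σ corner-gray over 12 cells = 5596  → 42.4658
row 6: Σ corner-gray over 12 cells = 5921  → 44.9321
row 7: Σ corner-gray over 12 cells = 5992  → 45.4709
row 8: Σ corner-gray over 12 cells = 6180  → 46.8976
row 9: Σ corner-gray over 12 cells = 6930  → 52.5890
row 10: Σ corner-gray over 12 cells = 6818  → 51.7391
row 11: Σ corner-gray over 12 cells = 6880  → 52.2096
Σ rows: total corner-gray = 73440  → 557.3068 mm³


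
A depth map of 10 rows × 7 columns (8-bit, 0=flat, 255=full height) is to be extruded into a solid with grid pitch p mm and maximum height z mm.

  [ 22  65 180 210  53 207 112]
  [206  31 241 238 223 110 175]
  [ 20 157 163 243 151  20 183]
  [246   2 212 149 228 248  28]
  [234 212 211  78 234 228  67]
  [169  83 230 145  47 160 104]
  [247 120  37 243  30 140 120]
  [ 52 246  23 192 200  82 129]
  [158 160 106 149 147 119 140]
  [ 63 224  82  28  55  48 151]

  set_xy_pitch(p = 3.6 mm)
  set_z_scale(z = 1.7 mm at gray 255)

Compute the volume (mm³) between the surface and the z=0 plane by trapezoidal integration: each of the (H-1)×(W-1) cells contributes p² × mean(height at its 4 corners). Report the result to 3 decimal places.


677.376

height_mm = gray/255 × 1.7; cell vol = 3.6² × mean(4 corners)
unit = 3.6² × 1.7 / (4×255) = 0.0216 mm³ per gray-sum
row 0: Σ corner-gray over 6 cells = 3631  → 78.4296
row 1: Σ corner-gray over 6 cells = 3738  → 80.7408
row 2: Σ corner-gray over 6 cells = 3623  → 78.2568
row 3: Σ corner-gray over 6 cells = 4179  → 90.2664
row 4: Σ corner-gray over 6 cells = 3830  → 82.7280
row 5: Σ corner-gray over 6 cells = 3110  → 67.1760
row 6: Σ corner-gray over 6 cells = 3174  → 68.5584
row 7: Σ corner-gray over 6 cells = 3327  → 71.8632
row 8: Σ corner-gray over 6 cells = 2748  → 59.3568
Σ rows: total corner-gray = 31360  → 677.3760 mm³


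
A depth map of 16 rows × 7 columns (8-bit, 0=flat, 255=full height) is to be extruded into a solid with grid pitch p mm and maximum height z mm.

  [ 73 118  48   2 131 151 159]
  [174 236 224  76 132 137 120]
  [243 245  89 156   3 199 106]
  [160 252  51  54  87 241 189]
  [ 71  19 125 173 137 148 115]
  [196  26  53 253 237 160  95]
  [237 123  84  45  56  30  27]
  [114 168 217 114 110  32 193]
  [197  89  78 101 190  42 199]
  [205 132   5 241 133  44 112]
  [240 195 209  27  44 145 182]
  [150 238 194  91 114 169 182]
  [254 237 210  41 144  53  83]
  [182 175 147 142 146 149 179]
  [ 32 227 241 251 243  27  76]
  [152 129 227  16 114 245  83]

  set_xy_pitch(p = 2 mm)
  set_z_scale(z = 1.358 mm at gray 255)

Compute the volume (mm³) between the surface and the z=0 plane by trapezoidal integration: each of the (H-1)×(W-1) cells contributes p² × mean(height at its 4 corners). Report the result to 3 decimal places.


261.370

height_mm = gray/255 × 1.358; cell vol = 2² × mean(4 corners)
unit = 2² × 1.358 / (4×255) = 0.00532549 mm³ per gray-sum
row 0: Σ corner-gray over 6 cells = 3036  → 16.1682
row 1: Σ corner-gray over 6 cells = 3637  → 19.3688
row 2: Σ corner-gray over 6 cells = 3452  → 18.3836
row 3: Σ corner-gray over 6 cells = 3109  → 16.5569
row 4: Σ corner-gray over 6 cells = 3139  → 16.7167
row 5: Σ corner-gray over 6 cells = 2689  → 14.3202
row 6: Σ corner-gray over 6 cells = 2529  → 13.4682
row 7: Σ corner-gray over 6 cells = 2985  → 15.8966
row 8: Σ corner-gray over 6 cells = 2823  → 15.0339
row 9: Σ corner-gray over 6 cells = 3089  → 16.4504
row 10: Σ corner-gray over 6 cells = 3606  → 19.2037
row 11: Σ corner-gray over 6 cells = 3651  → 19.4434
row 12: Σ corner-gray over 6 cells = 3586  → 19.0972
row 13: Σ corner-gray over 6 cells = 3965  → 21.1156
row 14: Σ corner-gray over 6 cells = 3783  → 20.1463
Σ rows: total corner-gray = 49079  → 261.3697 mm³


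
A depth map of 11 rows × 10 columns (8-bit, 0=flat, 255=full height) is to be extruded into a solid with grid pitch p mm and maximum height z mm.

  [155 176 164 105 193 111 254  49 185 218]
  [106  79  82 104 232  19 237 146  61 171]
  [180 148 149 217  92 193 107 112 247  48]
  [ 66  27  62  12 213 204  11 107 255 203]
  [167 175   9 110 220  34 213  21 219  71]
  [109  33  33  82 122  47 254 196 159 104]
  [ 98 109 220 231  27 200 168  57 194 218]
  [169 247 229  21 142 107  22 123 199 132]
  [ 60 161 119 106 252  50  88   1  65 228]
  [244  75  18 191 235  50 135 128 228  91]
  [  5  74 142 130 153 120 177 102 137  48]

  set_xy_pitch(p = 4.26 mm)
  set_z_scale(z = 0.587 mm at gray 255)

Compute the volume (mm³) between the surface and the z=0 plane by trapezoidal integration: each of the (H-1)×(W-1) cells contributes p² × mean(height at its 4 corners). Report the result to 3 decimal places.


489.437

height_mm = gray/255 × 0.587; cell vol = 4.26² × mean(4 corners)
unit = 4.26² × 0.587 / (4×255) = 0.0104438 mm³ per gray-sum
row 0: Σ corner-gray over 9 cells = 5044  → 52.6784
row 1: Σ corner-gray over 9 cells = 4955  → 51.7489
row 2: Σ corner-gray over 9 cells = 4809  → 50.2241
row 3: Σ corner-gray over 9 cells = 4291  → 44.8142
row 4: Σ corner-gray over 9 cells = 4305  → 44.9604
row 5: Σ corner-gray over 9 cells = 4793  → 50.0570
row 6: Σ corner-gray over 9 cells = 5209  → 54.4016
row 7: Σ corner-gray over 9 cells = 4453  → 46.5061
row 8: Σ corner-gray over 9 cells = 4427  → 46.2346
row 9: Σ corner-gray over 9 cells = 4578  → 47.8116
Σ rows: total corner-gray = 46864  → 489.4366 mm³


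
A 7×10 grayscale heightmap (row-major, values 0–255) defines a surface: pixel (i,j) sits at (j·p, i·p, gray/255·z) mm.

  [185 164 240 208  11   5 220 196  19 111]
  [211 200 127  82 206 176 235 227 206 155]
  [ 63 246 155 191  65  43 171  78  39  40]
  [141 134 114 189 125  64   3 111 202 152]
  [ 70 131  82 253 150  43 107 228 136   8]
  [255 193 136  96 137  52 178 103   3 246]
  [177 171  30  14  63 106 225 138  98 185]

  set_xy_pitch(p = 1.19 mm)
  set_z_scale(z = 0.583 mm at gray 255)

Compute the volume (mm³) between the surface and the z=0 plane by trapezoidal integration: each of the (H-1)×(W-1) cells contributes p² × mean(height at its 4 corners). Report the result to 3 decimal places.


height_mm = gray/255 × 0.583; cell vol = 1.19² × mean(4 corners)
unit = 1.19² × 0.583 / (4×255) = 0.000809398 mm³ per gray-sum
row 0: Σ corner-gray over 9 cells = 5706  → 4.6184
row 1: Σ corner-gray over 9 cells = 5363  → 4.3408
row 2: Σ corner-gray over 9 cells = 4256  → 3.4448
row 3: Σ corner-gray over 9 cells = 4515  → 3.6544
row 4: Σ corner-gray over 9 cells = 4635  → 3.7516
row 5: Σ corner-gray over 9 cells = 4349  → 3.5201
Σ rows: total corner-gray = 28824  → 23.3301 mm³

23.330


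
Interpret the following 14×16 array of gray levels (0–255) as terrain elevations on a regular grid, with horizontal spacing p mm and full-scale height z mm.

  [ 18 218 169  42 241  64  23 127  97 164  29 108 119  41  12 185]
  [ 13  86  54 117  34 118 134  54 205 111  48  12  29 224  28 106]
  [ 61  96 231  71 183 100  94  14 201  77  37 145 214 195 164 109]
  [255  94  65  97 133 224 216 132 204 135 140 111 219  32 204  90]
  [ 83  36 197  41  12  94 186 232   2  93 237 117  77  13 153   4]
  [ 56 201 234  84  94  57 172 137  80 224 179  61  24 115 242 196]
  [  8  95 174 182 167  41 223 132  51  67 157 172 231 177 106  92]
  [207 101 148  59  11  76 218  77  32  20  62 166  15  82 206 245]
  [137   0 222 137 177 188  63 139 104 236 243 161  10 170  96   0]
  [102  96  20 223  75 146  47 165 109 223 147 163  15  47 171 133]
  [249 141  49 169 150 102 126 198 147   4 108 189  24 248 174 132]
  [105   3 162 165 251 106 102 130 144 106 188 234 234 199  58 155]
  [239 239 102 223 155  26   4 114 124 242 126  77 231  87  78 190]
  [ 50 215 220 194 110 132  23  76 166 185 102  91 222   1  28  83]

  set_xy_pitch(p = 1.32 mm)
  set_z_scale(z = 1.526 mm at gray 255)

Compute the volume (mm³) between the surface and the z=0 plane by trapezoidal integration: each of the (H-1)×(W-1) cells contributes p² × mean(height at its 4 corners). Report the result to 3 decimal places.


252.679

height_mm = gray/255 × 1.526; cell vol = 1.32² × mean(4 corners)
unit = 1.32² × 1.526 / (4×255) = 0.00260677 mm³ per gray-sum
row 0: Σ corner-gray over 15 cells = 5738  → 14.9576
row 1: Σ corner-gray over 15 cells = 6441  → 16.7902
row 2: Σ corner-gray over 15 cells = 8171  → 21.2999
row 3: Σ corner-gray over 15 cells = 7424  → 19.3526
row 4: Σ corner-gray over 15 cells = 7127  → 18.5784
row 5: Σ corner-gray over 15 cells = 8110  → 21.1409
row 6: Σ corner-gray over 15 cells = 7048  → 18.3725
row 7: Σ corner-gray over 15 cells = 7027  → 18.3178
row 8: Σ corner-gray over 15 cells = 7558  → 19.7019
row 9: Σ corner-gray over 15 cells = 7568  → 19.7280
row 10: Σ corner-gray over 15 cells = 8463  → 22.0611
row 11: Σ corner-gray over 15 cells = 8509  → 22.1810
row 12: Σ corner-gray over 15 cells = 7748  → 20.1972
Σ rows: total corner-gray = 96932  → 252.6791 mm³


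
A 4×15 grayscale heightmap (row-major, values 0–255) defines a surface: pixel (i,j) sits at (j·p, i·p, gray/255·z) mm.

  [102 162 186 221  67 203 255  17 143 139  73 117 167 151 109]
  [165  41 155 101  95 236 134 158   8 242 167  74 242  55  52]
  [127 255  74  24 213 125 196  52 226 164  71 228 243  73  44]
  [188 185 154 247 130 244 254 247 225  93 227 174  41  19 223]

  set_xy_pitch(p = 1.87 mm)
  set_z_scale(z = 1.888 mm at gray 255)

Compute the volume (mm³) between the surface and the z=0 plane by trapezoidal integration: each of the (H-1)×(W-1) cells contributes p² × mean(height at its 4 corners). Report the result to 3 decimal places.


157.209

height_mm = gray/255 × 1.888; cell vol = 1.87² × mean(4 corners)
unit = 1.87² × 1.888 / (4×255) = 0.00647269 mm³ per gray-sum
row 0: Σ corner-gray over 14 cells = 7646  → 49.4902
row 1: Σ corner-gray over 14 cells = 7692  → 49.7880
row 2: Σ corner-gray over 14 cells = 8950  → 57.9306
Σ rows: total corner-gray = 24288  → 157.2088 mm³
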